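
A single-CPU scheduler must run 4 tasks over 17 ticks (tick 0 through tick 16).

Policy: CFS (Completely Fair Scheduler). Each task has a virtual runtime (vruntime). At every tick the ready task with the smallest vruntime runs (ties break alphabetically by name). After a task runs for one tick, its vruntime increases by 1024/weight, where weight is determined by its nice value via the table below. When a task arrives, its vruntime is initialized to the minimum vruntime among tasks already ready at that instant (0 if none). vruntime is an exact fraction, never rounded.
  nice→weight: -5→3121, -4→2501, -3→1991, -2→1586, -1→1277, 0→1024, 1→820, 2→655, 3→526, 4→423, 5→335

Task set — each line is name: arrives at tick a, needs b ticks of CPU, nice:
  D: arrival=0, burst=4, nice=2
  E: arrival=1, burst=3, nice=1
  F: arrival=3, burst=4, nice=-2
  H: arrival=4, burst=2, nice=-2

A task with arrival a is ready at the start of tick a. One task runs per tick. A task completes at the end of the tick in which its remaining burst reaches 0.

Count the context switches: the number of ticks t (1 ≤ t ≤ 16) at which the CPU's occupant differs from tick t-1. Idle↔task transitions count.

t=0: vr[D=0] → run D
t=1: vr[D=1024/655 E=1024/655] → run D
t=2: vr[D=2048/655 E=1024/655] → run E
t=3: vr[D=2048/655 E=15104/5371 F=15104/5371] → run E
t=4: vr[D=2048/655 E=109056/26855 F=15104/5371 H=15104/5371] → run F
t=5: vr[D=2048/655 E=109056/26855 F=14727424/4259203 H=15104/5371] → run H
t=6: vr[D=2048/655 E=109056/26855 F=14727424/4259203 H=14727424/4259203] → run D
t=7: vr[D=3072/655 E=109056/26855 F=14727424/4259203 H=14727424/4259203] → run F
t=8: vr[D=3072/655 E=109056/26855 F=17477376/4259203 H=14727424/4259203] → run H
t=9: vr[D=3072/655 E=109056/26855 F=17477376/4259203] → run E
t=10: vr[D=3072/655 F=17477376/4259203] → run F
t=11: vr[D=3072/655 F=20227328/4259203] → run D
t=12: vr[F=20227328/4259203] → run F
t=13: (idle)
t=14: (idle)
t=15: (idle)
t=16: (idle)

context switches = 11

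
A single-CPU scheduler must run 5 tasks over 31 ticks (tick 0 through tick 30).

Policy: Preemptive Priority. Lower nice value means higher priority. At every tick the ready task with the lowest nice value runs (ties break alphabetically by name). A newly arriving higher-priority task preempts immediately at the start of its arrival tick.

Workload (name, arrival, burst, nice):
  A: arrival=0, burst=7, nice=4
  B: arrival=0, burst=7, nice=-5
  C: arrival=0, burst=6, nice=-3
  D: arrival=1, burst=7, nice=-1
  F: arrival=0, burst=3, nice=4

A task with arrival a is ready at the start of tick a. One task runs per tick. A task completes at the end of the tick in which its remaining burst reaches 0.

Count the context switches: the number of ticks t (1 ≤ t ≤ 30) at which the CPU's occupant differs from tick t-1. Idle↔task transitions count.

context switches = 5

t=0: ready={A,B,C,F} → run B
t=1: ready={A,B,C,D,F} → run B
t=2: ready={A,B,C,D,F} → run B
t=3: ready={A,B,C,D,F} → run B
t=4: ready={A,B,C,D,F} → run B
t=5: ready={A,B,C,D,F} → run B
t=6: ready={A,B,C,D,F} → run B
t=7: ready={A,C,D,F} → run C
t=8: ready={A,C,D,F} → run C
t=9: ready={A,C,D,F} → run C
t=10: ready={A,C,D,F} → run C
t=11: ready={A,C,D,F} → run C
t=12: ready={A,C,D,F} → run C
t=13: ready={A,D,F} → run D
t=14: ready={A,D,F} → run D
t=15: ready={A,D,F} → run D
t=16: ready={A,D,F} → run D
t=17: ready={A,D,F} → run D
t=18: ready={A,D,F} → run D
t=19: ready={A,D,F} → run D
t=20: ready={A,F} → run A
t=21: ready={A,F} → run A
t=22: ready={A,F} → run A
t=23: ready={A,F} → run A
t=24: ready={A,F} → run A
t=25: ready={A,F} → run A
t=26: ready={A,F} → run A
t=27: ready={F} → run F
t=28: ready={F} → run F
t=29: ready={F} → run F
t=30: (idle)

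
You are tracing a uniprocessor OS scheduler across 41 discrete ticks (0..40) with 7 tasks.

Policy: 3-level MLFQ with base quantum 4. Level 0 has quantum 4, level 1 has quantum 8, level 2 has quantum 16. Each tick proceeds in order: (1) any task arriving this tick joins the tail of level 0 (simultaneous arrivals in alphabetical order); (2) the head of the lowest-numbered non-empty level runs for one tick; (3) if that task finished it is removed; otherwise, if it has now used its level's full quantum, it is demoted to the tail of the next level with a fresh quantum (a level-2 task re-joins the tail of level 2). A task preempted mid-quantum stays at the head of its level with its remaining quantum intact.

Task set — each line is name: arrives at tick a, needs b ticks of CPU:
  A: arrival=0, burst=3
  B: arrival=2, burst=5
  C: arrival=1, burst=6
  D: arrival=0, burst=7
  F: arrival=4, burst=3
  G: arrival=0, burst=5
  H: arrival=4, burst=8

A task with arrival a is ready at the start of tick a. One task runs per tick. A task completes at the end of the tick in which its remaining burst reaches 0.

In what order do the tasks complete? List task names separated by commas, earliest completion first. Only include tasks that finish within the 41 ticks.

t=0: L0/L1/L2 = ADG/-/- → run A
t=1: L0/L1/L2 = ADGC/-/- → run A
t=2: L0/L1/L2 = ADGCB/-/- → run A
t=3: L0/L1/L2 = DGCB/-/- → run D
t=4: L0/L1/L2 = DGCBFH/-/- → run D
t=5: L0/L1/L2 = DGCBFH/-/- → run D
t=6: L0/L1/L2 = DGCBFH/-/- → run D
t=7: L0/L1/L2 = GCBFH/D/- → run G
t=8: L0/L1/L2 = GCBFH/D/- → run G
t=9: L0/L1/L2 = GCBFH/D/- → run G
t=10: L0/L1/L2 = GCBFH/D/- → run G
t=11: L0/L1/L2 = CBFH/DG/- → run C
t=12: L0/L1/L2 = CBFH/DG/- → run C
t=13: L0/L1/L2 = CBFH/DG/- → run C
t=14: L0/L1/L2 = CBFH/DG/- → run C
t=15: L0/L1/L2 = BFH/DGC/- → run B
t=16: L0/L1/L2 = BFH/DGC/- → run B
t=17: L0/L1/L2 = BFH/DGC/- → run B
t=18: L0/L1/L2 = BFH/DGC/- → run B
t=19: L0/L1/L2 = FH/DGCB/- → run F
t=20: L0/L1/L2 = FH/DGCB/- → run F
t=21: L0/L1/L2 = FH/DGCB/- → run F
t=22: L0/L1/L2 = H/DGCB/- → run H
t=23: L0/L1/L2 = H/DGCB/- → run H
t=24: L0/L1/L2 = H/DGCB/- → run H
t=25: L0/L1/L2 = H/DGCB/- → run H
t=26: L0/L1/L2 = -/DGCBH/- → run D
t=27: L0/L1/L2 = -/DGCBH/- → run D
t=28: L0/L1/L2 = -/DGCBH/- → run D
t=29: L0/L1/L2 = -/GCBH/- → run G
t=30: L0/L1/L2 = -/CBH/- → run C
t=31: L0/L1/L2 = -/CBH/- → run C
t=32: L0/L1/L2 = -/BH/- → run B
t=33: L0/L1/L2 = -/H/- → run H
t=34: L0/L1/L2 = -/H/- → run H
t=35: L0/L1/L2 = -/H/- → run H
t=36: L0/L1/L2 = -/H/- → run H
t=37: (idle)
t=38: (idle)
t=39: (idle)
t=40: (idle)

completion order = A, F, D, G, C, B, H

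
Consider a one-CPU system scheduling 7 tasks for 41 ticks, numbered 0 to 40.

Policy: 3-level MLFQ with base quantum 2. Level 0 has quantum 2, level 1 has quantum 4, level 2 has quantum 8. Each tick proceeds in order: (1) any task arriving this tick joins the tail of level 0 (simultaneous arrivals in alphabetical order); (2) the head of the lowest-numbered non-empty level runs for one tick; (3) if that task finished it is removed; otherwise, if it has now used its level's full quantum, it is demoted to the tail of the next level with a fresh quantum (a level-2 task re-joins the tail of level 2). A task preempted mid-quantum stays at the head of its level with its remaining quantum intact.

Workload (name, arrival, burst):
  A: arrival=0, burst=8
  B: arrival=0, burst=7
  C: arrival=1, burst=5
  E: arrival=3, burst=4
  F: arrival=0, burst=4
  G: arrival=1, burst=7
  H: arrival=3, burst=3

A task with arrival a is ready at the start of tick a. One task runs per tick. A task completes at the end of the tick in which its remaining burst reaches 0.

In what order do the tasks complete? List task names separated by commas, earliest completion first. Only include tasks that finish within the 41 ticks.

completion order = F, C, E, H, A, B, G

t=0: L0/L1/L2 = ABF/-/- → run A
t=1: L0/L1/L2 = ABFCG/-/- → run A
t=2: L0/L1/L2 = BFCG/A/- → run B
t=3: L0/L1/L2 = BFCGEH/A/- → run B
t=4: L0/L1/L2 = FCGEH/AB/- → run F
t=5: L0/L1/L2 = FCGEH/AB/- → run F
t=6: L0/L1/L2 = CGEH/ABF/- → run C
t=7: L0/L1/L2 = CGEH/ABF/- → run C
t=8: L0/L1/L2 = GEH/ABFC/- → run G
t=9: L0/L1/L2 = GEH/ABFC/- → run G
t=10: L0/L1/L2 = EH/ABFCG/- → run E
t=11: L0/L1/L2 = EH/ABFCG/- → run E
t=12: L0/L1/L2 = H/ABFCGE/- → run H
t=13: L0/L1/L2 = H/ABFCGE/- → run H
t=14: L0/L1/L2 = -/ABFCGEH/- → run A
t=15: L0/L1/L2 = -/ABFCGEH/- → run A
t=16: L0/L1/L2 = -/ABFCGEH/- → run A
t=17: L0/L1/L2 = -/ABFCGEH/- → run A
t=18: L0/L1/L2 = -/BFCGEH/A → run B
t=19: L0/L1/L2 = -/BFCGEH/A → run B
t=20: L0/L1/L2 = -/BFCGEH/A → run B
t=21: L0/L1/L2 = -/BFCGEH/A → run B
t=22: L0/L1/L2 = -/FCGEH/AB → run F
t=23: L0/L1/L2 = -/FCGEH/AB → run F
t=24: L0/L1/L2 = -/CGEH/AB → run C
t=25: L0/L1/L2 = -/CGEH/AB → run C
t=26: L0/L1/L2 = -/CGEH/AB → run C
t=27: L0/L1/L2 = -/GEH/AB → run G
t=28: L0/L1/L2 = -/GEH/AB → run G
t=29: L0/L1/L2 = -/GEH/AB → run G
t=30: L0/L1/L2 = -/GEH/AB → run G
t=31: L0/L1/L2 = -/EH/ABG → run E
t=32: L0/L1/L2 = -/EH/ABG → run E
t=33: L0/L1/L2 = -/H/ABG → run H
t=34: L0/L1/L2 = -/-/ABG → run A
t=35: L0/L1/L2 = -/-/ABG → run A
t=36: L0/L1/L2 = -/-/BG → run B
t=37: L0/L1/L2 = -/-/G → run G
t=38: (idle)
t=39: (idle)
t=40: (idle)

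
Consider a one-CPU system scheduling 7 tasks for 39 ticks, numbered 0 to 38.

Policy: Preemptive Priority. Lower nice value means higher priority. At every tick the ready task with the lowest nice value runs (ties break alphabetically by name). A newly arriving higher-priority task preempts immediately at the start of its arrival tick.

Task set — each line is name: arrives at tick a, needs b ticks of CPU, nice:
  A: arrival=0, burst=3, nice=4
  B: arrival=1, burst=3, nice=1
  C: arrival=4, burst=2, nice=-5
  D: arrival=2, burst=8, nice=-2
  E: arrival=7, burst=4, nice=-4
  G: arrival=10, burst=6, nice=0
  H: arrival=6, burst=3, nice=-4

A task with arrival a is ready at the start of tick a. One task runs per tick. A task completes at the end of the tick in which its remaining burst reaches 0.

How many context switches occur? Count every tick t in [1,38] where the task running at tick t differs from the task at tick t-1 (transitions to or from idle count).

context switches = 11

t=0: ready={A} → run A
t=1: ready={A,B} → run B
t=2: ready={A,B,D} → run D
t=3: ready={A,B,D} → run D
t=4: ready={A,B,C,D} → run C
t=5: ready={A,B,C,D} → run C
t=6: ready={A,B,D,H} → run H
t=7: ready={A,B,D,E,H} → run E
t=8: ready={A,B,D,E,H} → run E
t=9: ready={A,B,D,E,H} → run E
t=10: ready={A,B,D,E,G,H} → run E
t=11: ready={A,B,D,G,H} → run H
t=12: ready={A,B,D,G,H} → run H
t=13: ready={A,B,D,G} → run D
t=14: ready={A,B,D,G} → run D
t=15: ready={A,B,D,G} → run D
t=16: ready={A,B,D,G} → run D
t=17: ready={A,B,D,G} → run D
t=18: ready={A,B,D,G} → run D
t=19: ready={A,B,G} → run G
t=20: ready={A,B,G} → run G
t=21: ready={A,B,G} → run G
t=22: ready={A,B,G} → run G
t=23: ready={A,B,G} → run G
t=24: ready={A,B,G} → run G
t=25: ready={A,B} → run B
t=26: ready={A,B} → run B
t=27: ready={A} → run A
t=28: ready={A} → run A
t=29: (idle)
t=30: (idle)
t=31: (idle)
t=32: (idle)
t=33: (idle)
t=34: (idle)
t=35: (idle)
t=36: (idle)
t=37: (idle)
t=38: (idle)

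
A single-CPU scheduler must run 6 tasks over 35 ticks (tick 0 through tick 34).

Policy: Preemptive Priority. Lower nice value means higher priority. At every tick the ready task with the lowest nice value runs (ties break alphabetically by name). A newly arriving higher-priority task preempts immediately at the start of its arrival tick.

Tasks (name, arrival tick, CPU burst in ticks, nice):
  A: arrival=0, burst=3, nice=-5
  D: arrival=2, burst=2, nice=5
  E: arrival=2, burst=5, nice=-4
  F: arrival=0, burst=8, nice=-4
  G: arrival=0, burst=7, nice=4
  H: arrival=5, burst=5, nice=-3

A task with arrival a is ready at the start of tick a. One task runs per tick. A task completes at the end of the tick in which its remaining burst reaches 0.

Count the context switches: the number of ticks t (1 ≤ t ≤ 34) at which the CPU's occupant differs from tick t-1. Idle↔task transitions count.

t=0: ready={A,F,G} → run A
t=1: ready={A,F,G} → run A
t=2: ready={A,D,E,F,G} → run A
t=3: ready={D,E,F,G} → run E
t=4: ready={D,E,F,G} → run E
t=5: ready={D,E,F,G,H} → run E
t=6: ready={D,E,F,G,H} → run E
t=7: ready={D,E,F,G,H} → run E
t=8: ready={D,F,G,H} → run F
t=9: ready={D,F,G,H} → run F
t=10: ready={D,F,G,H} → run F
t=11: ready={D,F,G,H} → run F
t=12: ready={D,F,G,H} → run F
t=13: ready={D,F,G,H} → run F
t=14: ready={D,F,G,H} → run F
t=15: ready={D,F,G,H} → run F
t=16: ready={D,G,H} → run H
t=17: ready={D,G,H} → run H
t=18: ready={D,G,H} → run H
t=19: ready={D,G,H} → run H
t=20: ready={D,G,H} → run H
t=21: ready={D,G} → run G
t=22: ready={D,G} → run G
t=23: ready={D,G} → run G
t=24: ready={D,G} → run G
t=25: ready={D,G} → run G
t=26: ready={D,G} → run G
t=27: ready={D,G} → run G
t=28: ready={D} → run D
t=29: ready={D} → run D
t=30: (idle)
t=31: (idle)
t=32: (idle)
t=33: (idle)
t=34: (idle)

context switches = 6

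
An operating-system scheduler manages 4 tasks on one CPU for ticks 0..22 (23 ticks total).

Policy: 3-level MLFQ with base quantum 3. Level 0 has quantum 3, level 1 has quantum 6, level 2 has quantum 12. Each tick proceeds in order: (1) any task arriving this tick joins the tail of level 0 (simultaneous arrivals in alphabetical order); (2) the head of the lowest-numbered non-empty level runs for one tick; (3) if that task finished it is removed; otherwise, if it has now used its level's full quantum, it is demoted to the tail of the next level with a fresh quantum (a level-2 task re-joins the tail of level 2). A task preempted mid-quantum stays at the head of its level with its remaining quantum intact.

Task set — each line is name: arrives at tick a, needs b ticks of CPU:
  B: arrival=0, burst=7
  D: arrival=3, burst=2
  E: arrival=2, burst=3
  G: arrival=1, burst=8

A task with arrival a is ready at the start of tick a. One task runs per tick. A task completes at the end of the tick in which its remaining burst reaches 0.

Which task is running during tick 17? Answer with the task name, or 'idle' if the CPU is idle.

t=0: L0/L1/L2 = B/-/- → run B
t=1: L0/L1/L2 = BG/-/- → run B
t=2: L0/L1/L2 = BGE/-/- → run B
t=3: L0/L1/L2 = GED/B/- → run G
t=4: L0/L1/L2 = GED/B/- → run G
t=5: L0/L1/L2 = GED/B/- → run G
t=6: L0/L1/L2 = ED/BG/- → run E
t=7: L0/L1/L2 = ED/BG/- → run E
t=8: L0/L1/L2 = ED/BG/- → run E
t=9: L0/L1/L2 = D/BG/- → run D
t=10: L0/L1/L2 = D/BG/- → run D
t=11: L0/L1/L2 = -/BG/- → run B
t=12: L0/L1/L2 = -/BG/- → run B
t=13: L0/L1/L2 = -/BG/- → run B
t=14: L0/L1/L2 = -/BG/- → run B
t=15: L0/L1/L2 = -/G/- → run G
t=16: L0/L1/L2 = -/G/- → run G
t=17: L0/L1/L2 = -/G/- → run G
t=18: L0/L1/L2 = -/G/- → run G
t=19: L0/L1/L2 = -/G/- → run G
t=20: (idle)
t=21: (idle)
t=22: (idle)

running at tick 17 = G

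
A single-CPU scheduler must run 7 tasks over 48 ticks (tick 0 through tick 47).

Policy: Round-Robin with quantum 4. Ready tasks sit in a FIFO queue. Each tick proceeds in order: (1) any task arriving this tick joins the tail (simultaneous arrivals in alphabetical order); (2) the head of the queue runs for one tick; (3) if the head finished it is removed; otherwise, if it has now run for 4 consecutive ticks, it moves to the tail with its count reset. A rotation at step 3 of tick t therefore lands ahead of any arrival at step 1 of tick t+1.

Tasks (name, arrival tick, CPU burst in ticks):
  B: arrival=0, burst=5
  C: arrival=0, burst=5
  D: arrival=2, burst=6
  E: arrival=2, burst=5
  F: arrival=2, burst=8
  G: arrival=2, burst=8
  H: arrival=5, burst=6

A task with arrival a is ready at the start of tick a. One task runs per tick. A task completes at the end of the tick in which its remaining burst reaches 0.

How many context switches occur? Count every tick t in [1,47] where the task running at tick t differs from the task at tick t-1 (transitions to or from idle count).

t=0: queue=[B,C] q_used=0 → run B
t=1: queue=[B,C] q_used=1 → run B
t=2: queue=[B,C,D,E,F,G] q_used=2 → run B
t=3: queue=[B,C,D,E,F,G] q_used=3 → run B
t=4: queue=[C,D,E,F,G,B] q_used=0 → run C
t=5: queue=[C,D,E,F,G,B,H] q_used=1 → run C
t=6: queue=[C,D,E,F,G,B,H] q_used=2 → run C
t=7: queue=[C,D,E,F,G,B,H] q_used=3 → run C
t=8: queue=[D,E,F,G,B,H,C] q_used=0 → run D
t=9: queue=[D,E,F,G,B,H,C] q_used=1 → run D
t=10: queue=[D,E,F,G,B,H,C] q_used=2 → run D
t=11: queue=[D,E,F,G,B,H,C] q_used=3 → run D
t=12: queue=[E,F,G,B,H,C,D] q_used=0 → run E
t=13: queue=[E,F,G,B,H,C,D] q_used=1 → run E
t=14: queue=[E,F,G,B,H,C,D] q_used=2 → run E
t=15: queue=[E,F,G,B,H,C,D] q_used=3 → run E
t=16: queue=[F,G,B,H,C,D,E] q_used=0 → run F
t=17: queue=[F,G,B,H,C,D,E] q_used=1 → run F
t=18: queue=[F,G,B,H,C,D,E] q_used=2 → run F
t=19: queue=[F,G,B,H,C,D,E] q_used=3 → run F
t=20: queue=[G,B,H,C,D,E,F] q_used=0 → run G
t=21: queue=[G,B,H,C,D,E,F] q_used=1 → run G
t=22: queue=[G,B,H,C,D,E,F] q_used=2 → run G
t=23: queue=[G,B,H,C,D,E,F] q_used=3 → run G
t=24: queue=[B,H,C,D,E,F,G] q_used=0 → run B
t=25: queue=[H,C,D,E,F,G] q_used=0 → run H
t=26: queue=[H,C,D,E,F,G] q_used=1 → run H
t=27: queue=[H,C,D,E,F,G] q_used=2 → run H
t=28: queue=[H,C,D,E,F,G] q_used=3 → run H
t=29: queue=[C,D,E,F,G,H] q_used=0 → run C
t=30: queue=[D,E,F,G,H] q_used=0 → run D
t=31: queue=[D,E,F,G,H] q_used=1 → run D
t=32: queue=[E,F,G,H] q_used=0 → run E
t=33: queue=[F,G,H] q_used=0 → run F
t=34: queue=[F,G,H] q_used=1 → run F
t=35: queue=[F,G,H] q_used=2 → run F
t=36: queue=[F,G,H] q_used=3 → run F
t=37: queue=[G,H] q_used=0 → run G
t=38: queue=[G,H] q_used=1 → run G
t=39: queue=[G,H] q_used=2 → run G
t=40: queue=[G,H] q_used=3 → run G
t=41: queue=[H] q_used=0 → run H
t=42: queue=[H] q_used=1 → run H
t=43: (idle)
t=44: (idle)
t=45: (idle)
t=46: (idle)
t=47: (idle)

context switches = 14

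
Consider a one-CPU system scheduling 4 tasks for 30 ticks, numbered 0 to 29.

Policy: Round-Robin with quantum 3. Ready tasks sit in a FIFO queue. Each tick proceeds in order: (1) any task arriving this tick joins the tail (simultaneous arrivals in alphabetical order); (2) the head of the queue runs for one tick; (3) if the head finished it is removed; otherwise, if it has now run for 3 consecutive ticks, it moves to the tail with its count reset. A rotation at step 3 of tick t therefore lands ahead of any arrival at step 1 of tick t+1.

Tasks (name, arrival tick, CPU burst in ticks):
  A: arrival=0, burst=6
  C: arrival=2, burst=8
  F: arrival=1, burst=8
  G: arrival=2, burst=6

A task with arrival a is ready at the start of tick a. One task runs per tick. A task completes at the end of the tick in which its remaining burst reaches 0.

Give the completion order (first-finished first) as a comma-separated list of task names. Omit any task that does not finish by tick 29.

t=0: queue=[A] q_used=0 → run A
t=1: queue=[A,F] q_used=1 → run A
t=2: queue=[A,F,C,G] q_used=2 → run A
t=3: queue=[F,C,G,A] q_used=0 → run F
t=4: queue=[F,C,G,A] q_used=1 → run F
t=5: queue=[F,C,G,A] q_used=2 → run F
t=6: queue=[C,G,A,F] q_used=0 → run C
t=7: queue=[C,G,A,F] q_used=1 → run C
t=8: queue=[C,G,A,F] q_used=2 → run C
t=9: queue=[G,A,F,C] q_used=0 → run G
t=10: queue=[G,A,F,C] q_used=1 → run G
t=11: queue=[G,A,F,C] q_used=2 → run G
t=12: queue=[A,F,C,G] q_used=0 → run A
t=13: queue=[A,F,C,G] q_used=1 → run A
t=14: queue=[A,F,C,G] q_used=2 → run A
t=15: queue=[F,C,G] q_used=0 → run F
t=16: queue=[F,C,G] q_used=1 → run F
t=17: queue=[F,C,G] q_used=2 → run F
t=18: queue=[C,G,F] q_used=0 → run C
t=19: queue=[C,G,F] q_used=1 → run C
t=20: queue=[C,G,F] q_used=2 → run C
t=21: queue=[G,F,C] q_used=0 → run G
t=22: queue=[G,F,C] q_used=1 → run G
t=23: queue=[G,F,C] q_used=2 → run G
t=24: queue=[F,C] q_used=0 → run F
t=25: queue=[F,C] q_used=1 → run F
t=26: queue=[C] q_used=0 → run C
t=27: queue=[C] q_used=1 → run C
t=28: (idle)
t=29: (idle)

completion order = A, G, F, C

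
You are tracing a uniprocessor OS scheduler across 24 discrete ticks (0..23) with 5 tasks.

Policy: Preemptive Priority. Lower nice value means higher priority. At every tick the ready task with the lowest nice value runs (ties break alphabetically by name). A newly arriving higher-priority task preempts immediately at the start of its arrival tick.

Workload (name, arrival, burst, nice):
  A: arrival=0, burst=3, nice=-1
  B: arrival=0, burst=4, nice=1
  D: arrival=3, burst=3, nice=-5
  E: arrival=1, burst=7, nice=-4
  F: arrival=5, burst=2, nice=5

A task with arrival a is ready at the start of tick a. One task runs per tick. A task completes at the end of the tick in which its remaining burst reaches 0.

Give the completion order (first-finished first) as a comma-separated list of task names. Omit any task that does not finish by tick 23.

t=0: ready={A,B} → run A
t=1: ready={A,B,E} → run E
t=2: ready={A,B,E} → run E
t=3: ready={A,B,D,E} → run D
t=4: ready={A,B,D,E} → run D
t=5: ready={A,B,D,E,F} → run D
t=6: ready={A,B,E,F} → run E
t=7: ready={A,B,E,F} → run E
t=8: ready={A,B,E,F} → run E
t=9: ready={A,B,E,F} → run E
t=10: ready={A,B,E,F} → run E
t=11: ready={A,B,F} → run A
t=12: ready={A,B,F} → run A
t=13: ready={B,F} → run B
t=14: ready={B,F} → run B
t=15: ready={B,F} → run B
t=16: ready={B,F} → run B
t=17: ready={F} → run F
t=18: ready={F} → run F
t=19: (idle)
t=20: (idle)
t=21: (idle)
t=22: (idle)
t=23: (idle)

completion order = D, E, A, B, F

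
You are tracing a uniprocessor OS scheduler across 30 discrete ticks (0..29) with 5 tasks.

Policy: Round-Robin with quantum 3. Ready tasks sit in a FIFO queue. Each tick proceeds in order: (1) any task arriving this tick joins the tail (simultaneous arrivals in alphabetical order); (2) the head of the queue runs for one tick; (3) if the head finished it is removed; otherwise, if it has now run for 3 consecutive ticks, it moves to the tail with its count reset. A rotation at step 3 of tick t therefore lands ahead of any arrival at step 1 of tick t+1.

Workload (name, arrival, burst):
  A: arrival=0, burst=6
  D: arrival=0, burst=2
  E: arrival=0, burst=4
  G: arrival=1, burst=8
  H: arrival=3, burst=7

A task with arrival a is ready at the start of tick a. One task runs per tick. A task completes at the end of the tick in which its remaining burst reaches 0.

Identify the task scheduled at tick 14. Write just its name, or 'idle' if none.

t=0: queue=[A,D,E] q_used=0 → run A
t=1: queue=[A,D,E,G] q_used=1 → run A
t=2: queue=[A,D,E,G] q_used=2 → run A
t=3: queue=[D,E,G,A,H] q_used=0 → run D
t=4: queue=[D,E,G,A,H] q_used=1 → run D
t=5: queue=[E,G,A,H] q_used=0 → run E
t=6: queue=[E,G,A,H] q_used=1 → run E
t=7: queue=[E,G,A,H] q_used=2 → run E
t=8: queue=[G,A,H,E] q_used=0 → run G
t=9: queue=[G,A,H,E] q_used=1 → run G
t=10: queue=[G,A,H,E] q_used=2 → run G
t=11: queue=[A,H,E,G] q_used=0 → run A
t=12: queue=[A,H,E,G] q_used=1 → run A
t=13: queue=[A,H,E,G] q_used=2 → run A
t=14: queue=[H,E,G] q_used=0 → run H
t=15: queue=[H,E,G] q_used=1 → run H
t=16: queue=[H,E,G] q_used=2 → run H
t=17: queue=[E,G,H] q_used=0 → run E
t=18: queue=[G,H] q_used=0 → run G
t=19: queue=[G,H] q_used=1 → run G
t=20: queue=[G,H] q_used=2 → run G
t=21: queue=[H,G] q_used=0 → run H
t=22: queue=[H,G] q_used=1 → run H
t=23: queue=[H,G] q_used=2 → run H
t=24: queue=[G,H] q_used=0 → run G
t=25: queue=[G,H] q_used=1 → run G
t=26: queue=[H] q_used=0 → run H
t=27: (idle)
t=28: (idle)
t=29: (idle)

running at tick 14 = H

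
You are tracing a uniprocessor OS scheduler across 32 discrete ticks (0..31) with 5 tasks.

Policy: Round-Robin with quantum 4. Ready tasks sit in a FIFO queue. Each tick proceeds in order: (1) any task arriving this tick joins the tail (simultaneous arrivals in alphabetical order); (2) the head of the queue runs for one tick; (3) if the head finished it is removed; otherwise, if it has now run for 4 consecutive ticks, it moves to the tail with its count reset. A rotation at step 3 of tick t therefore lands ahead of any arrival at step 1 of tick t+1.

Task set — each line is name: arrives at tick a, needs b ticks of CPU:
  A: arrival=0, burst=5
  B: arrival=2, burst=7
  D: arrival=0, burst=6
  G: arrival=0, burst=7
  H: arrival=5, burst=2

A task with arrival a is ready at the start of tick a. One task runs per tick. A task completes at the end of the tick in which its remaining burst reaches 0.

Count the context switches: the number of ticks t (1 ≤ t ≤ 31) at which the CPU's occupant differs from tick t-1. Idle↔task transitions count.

t=0: queue=[A,D,G] q_used=0 → run A
t=1: queue=[A,D,G] q_used=1 → run A
t=2: queue=[A,D,G,B] q_used=2 → run A
t=3: queue=[A,D,G,B] q_used=3 → run A
t=4: queue=[D,G,B,A] q_used=0 → run D
t=5: queue=[D,G,B,A,H] q_used=1 → run D
t=6: queue=[D,G,B,A,H] q_used=2 → run D
t=7: queue=[D,G,B,A,H] q_used=3 → run D
t=8: queue=[G,B,A,H,D] q_used=0 → run G
t=9: queue=[G,B,A,H,D] q_used=1 → run G
t=10: queue=[G,B,A,H,D] q_used=2 → run G
t=11: queue=[G,B,A,H,D] q_used=3 → run G
t=12: queue=[B,A,H,D,G] q_used=0 → run B
t=13: queue=[B,A,H,D,G] q_used=1 → run B
t=14: queue=[B,A,H,D,G] q_used=2 → run B
t=15: queue=[B,A,H,D,G] q_used=3 → run B
t=16: queue=[A,H,D,G,B] q_used=0 → run A
t=17: queue=[H,D,G,B] q_used=0 → run H
t=18: queue=[H,D,G,B] q_used=1 → run H
t=19: queue=[D,G,B] q_used=0 → run D
t=20: queue=[D,G,B] q_used=1 → run D
t=21: queue=[G,B] q_used=0 → run G
t=22: queue=[G,B] q_used=1 → run G
t=23: queue=[G,B] q_used=2 → run G
t=24: queue=[B] q_used=0 → run B
t=25: queue=[B] q_used=1 → run B
t=26: queue=[B] q_used=2 → run B
t=27: (idle)
t=28: (idle)
t=29: (idle)
t=30: (idle)
t=31: (idle)

context switches = 9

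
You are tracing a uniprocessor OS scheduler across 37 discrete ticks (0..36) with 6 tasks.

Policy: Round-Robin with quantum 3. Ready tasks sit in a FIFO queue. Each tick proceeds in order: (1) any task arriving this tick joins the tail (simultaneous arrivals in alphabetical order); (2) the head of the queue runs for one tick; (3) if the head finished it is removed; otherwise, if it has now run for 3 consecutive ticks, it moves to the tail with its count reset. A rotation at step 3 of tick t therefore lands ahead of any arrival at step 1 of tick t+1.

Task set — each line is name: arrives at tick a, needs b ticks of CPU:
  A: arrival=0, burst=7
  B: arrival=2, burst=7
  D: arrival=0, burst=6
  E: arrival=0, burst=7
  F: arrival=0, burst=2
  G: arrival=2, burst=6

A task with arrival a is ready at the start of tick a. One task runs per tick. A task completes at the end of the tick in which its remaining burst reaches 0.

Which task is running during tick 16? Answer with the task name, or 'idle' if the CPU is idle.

t=0: queue=[A,D,E,F] q_used=0 → run A
t=1: queue=[A,D,E,F] q_used=1 → run A
t=2: queue=[A,D,E,F,B,G] q_used=2 → run A
t=3: queue=[D,E,F,B,G,A] q_used=0 → run D
t=4: queue=[D,E,F,B,G,A] q_used=1 → run D
t=5: queue=[D,E,F,B,G,A] q_used=2 → run D
t=6: queue=[E,F,B,G,A,D] q_used=0 → run E
t=7: queue=[E,F,B,G,A,D] q_used=1 → run E
t=8: queue=[E,F,B,G,A,D] q_used=2 → run E
t=9: queue=[F,B,G,A,D,E] q_used=0 → run F
t=10: queue=[F,B,G,A,D,E] q_used=1 → run F
t=11: queue=[B,G,A,D,E] q_used=0 → run B
t=12: queue=[B,G,A,D,E] q_used=1 → run B
t=13: queue=[B,G,A,D,E] q_used=2 → run B
t=14: queue=[G,A,D,E,B] q_used=0 → run G
t=15: queue=[G,A,D,E,B] q_used=1 → run G
t=16: queue=[G,A,D,E,B] q_used=2 → run G
t=17: queue=[A,D,E,B,G] q_used=0 → run A
t=18: queue=[A,D,E,B,G] q_used=1 → run A
t=19: queue=[A,D,E,B,G] q_used=2 → run A
t=20: queue=[D,E,B,G,A] q_used=0 → run D
t=21: queue=[D,E,B,G,A] q_used=1 → run D
t=22: queue=[D,E,B,G,A] q_used=2 → run D
t=23: queue=[E,B,G,A] q_used=0 → run E
t=24: queue=[E,B,G,A] q_used=1 → run E
t=25: queue=[E,B,G,A] q_used=2 → run E
t=26: queue=[B,G,A,E] q_used=0 → run B
t=27: queue=[B,G,A,E] q_used=1 → run B
t=28: queue=[B,G,A,E] q_used=2 → run B
t=29: queue=[G,A,E,B] q_used=0 → run G
t=30: queue=[G,A,E,B] q_used=1 → run G
t=31: queue=[G,A,E,B] q_used=2 → run G
t=32: queue=[A,E,B] q_used=0 → run A
t=33: queue=[E,B] q_used=0 → run E
t=34: queue=[B] q_used=0 → run B
t=35: (idle)
t=36: (idle)

running at tick 16 = G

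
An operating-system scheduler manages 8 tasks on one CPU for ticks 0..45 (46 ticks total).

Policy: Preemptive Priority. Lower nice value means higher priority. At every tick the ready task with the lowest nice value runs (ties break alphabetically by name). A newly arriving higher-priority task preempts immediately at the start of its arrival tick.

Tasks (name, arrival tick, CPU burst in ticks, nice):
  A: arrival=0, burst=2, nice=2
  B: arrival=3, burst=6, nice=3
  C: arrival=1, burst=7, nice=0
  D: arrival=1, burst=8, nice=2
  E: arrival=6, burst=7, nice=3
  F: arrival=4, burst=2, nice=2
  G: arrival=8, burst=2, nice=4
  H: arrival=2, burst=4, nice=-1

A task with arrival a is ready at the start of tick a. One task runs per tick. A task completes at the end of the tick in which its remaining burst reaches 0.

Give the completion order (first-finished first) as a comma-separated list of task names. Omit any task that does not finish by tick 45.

t=0: ready={A} → run A
t=1: ready={A,C,D} → run C
t=2: ready={A,C,D,H} → run H
t=3: ready={A,B,C,D,H} → run H
t=4: ready={A,B,C,D,F,H} → run H
t=5: ready={A,B,C,D,F,H} → run H
t=6: ready={A,B,C,D,E,F} → run C
t=7: ready={A,B,C,D,E,F} → run C
t=8: ready={A,B,C,D,E,F,G} → run C
t=9: ready={A,B,C,D,E,F,G} → run C
t=10: ready={A,B,C,D,E,F,G} → run C
t=11: ready={A,B,C,D,E,F,G} → run C
t=12: ready={A,B,D,E,F,G} → run A
t=13: ready={B,D,E,F,G} → run D
t=14: ready={B,D,E,F,G} → run D
t=15: ready={B,D,E,F,G} → run D
t=16: ready={B,D,E,F,G} → run D
t=17: ready={B,D,E,F,G} → run D
t=18: ready={B,D,E,F,G} → run D
t=19: ready={B,D,E,F,G} → run D
t=20: ready={B,D,E,F,G} → run D
t=21: ready={B,E,F,G} → run F
t=22: ready={B,E,F,G} → run F
t=23: ready={B,E,G} → run B
t=24: ready={B,E,G} → run B
t=25: ready={B,E,G} → run B
t=26: ready={B,E,G} → run B
t=27: ready={B,E,G} → run B
t=28: ready={B,E,G} → run B
t=29: ready={E,G} → run E
t=30: ready={E,G} → run E
t=31: ready={E,G} → run E
t=32: ready={E,G} → run E
t=33: ready={E,G} → run E
t=34: ready={E,G} → run E
t=35: ready={E,G} → run E
t=36: ready={G} → run G
t=37: ready={G} → run G
t=38: (idle)
t=39: (idle)
t=40: (idle)
t=41: (idle)
t=42: (idle)
t=43: (idle)
t=44: (idle)
t=45: (idle)

completion order = H, C, A, D, F, B, E, G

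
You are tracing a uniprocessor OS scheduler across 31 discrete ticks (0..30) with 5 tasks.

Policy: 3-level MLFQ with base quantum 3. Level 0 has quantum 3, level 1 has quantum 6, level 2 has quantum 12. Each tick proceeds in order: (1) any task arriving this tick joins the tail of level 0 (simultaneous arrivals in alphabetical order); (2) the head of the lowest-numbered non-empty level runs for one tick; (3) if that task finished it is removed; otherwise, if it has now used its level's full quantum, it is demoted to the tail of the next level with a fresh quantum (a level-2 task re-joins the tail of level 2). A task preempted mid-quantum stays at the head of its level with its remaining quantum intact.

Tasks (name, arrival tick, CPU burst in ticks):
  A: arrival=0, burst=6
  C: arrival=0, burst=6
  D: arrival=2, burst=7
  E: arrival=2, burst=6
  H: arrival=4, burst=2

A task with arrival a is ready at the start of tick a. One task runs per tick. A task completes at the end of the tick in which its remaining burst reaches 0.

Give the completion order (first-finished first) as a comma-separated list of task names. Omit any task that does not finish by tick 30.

completion order = H, A, C, D, E

t=0: L0/L1/L2 = AC/-/- → run A
t=1: L0/L1/L2 = AC/-/- → run A
t=2: L0/L1/L2 = ACDE/-/- → run A
t=3: L0/L1/L2 = CDE/A/- → run C
t=4: L0/L1/L2 = CDEH/A/- → run C
t=5: L0/L1/L2 = CDEH/A/- → run C
t=6: L0/L1/L2 = DEH/AC/- → run D
t=7: L0/L1/L2 = DEH/AC/- → run D
t=8: L0/L1/L2 = DEH/AC/- → run D
t=9: L0/L1/L2 = EH/ACD/- → run E
t=10: L0/L1/L2 = EH/ACD/- → run E
t=11: L0/L1/L2 = EH/ACD/- → run E
t=12: L0/L1/L2 = H/ACDE/- → run H
t=13: L0/L1/L2 = H/ACDE/- → run H
t=14: L0/L1/L2 = -/ACDE/- → run A
t=15: L0/L1/L2 = -/ACDE/- → run A
t=16: L0/L1/L2 = -/ACDE/- → run A
t=17: L0/L1/L2 = -/CDE/- → run C
t=18: L0/L1/L2 = -/CDE/- → run C
t=19: L0/L1/L2 = -/CDE/- → run C
t=20: L0/L1/L2 = -/DE/- → run D
t=21: L0/L1/L2 = -/DE/- → run D
t=22: L0/L1/L2 = -/DE/- → run D
t=23: L0/L1/L2 = -/DE/- → run D
t=24: L0/L1/L2 = -/E/- → run E
t=25: L0/L1/L2 = -/E/- → run E
t=26: L0/L1/L2 = -/E/- → run E
t=27: (idle)
t=28: (idle)
t=29: (idle)
t=30: (idle)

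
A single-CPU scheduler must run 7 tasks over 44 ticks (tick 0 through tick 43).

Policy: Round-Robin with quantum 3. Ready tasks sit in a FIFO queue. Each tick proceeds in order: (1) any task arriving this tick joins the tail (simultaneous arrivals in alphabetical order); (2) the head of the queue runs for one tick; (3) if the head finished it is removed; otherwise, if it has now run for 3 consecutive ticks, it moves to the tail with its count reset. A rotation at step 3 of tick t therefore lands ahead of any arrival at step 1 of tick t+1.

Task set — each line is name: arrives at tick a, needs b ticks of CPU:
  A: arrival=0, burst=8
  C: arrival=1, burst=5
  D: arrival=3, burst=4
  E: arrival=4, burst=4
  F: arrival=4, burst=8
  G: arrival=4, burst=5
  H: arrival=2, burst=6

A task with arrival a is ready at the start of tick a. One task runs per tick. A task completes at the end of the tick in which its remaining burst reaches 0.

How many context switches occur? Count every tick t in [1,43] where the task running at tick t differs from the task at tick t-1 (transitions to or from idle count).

t=0: queue=[A] q_used=0 → run A
t=1: queue=[A,C] q_used=1 → run A
t=2: queue=[A,C,H] q_used=2 → run A
t=3: queue=[C,H,A,D] q_used=0 → run C
t=4: queue=[C,H,A,D,E,F,G] q_used=1 → run C
t=5: queue=[C,H,A,D,E,F,G] q_used=2 → run C
t=6: queue=[H,A,D,E,F,G,C] q_used=0 → run H
t=7: queue=[H,A,D,E,F,G,C] q_used=1 → run H
t=8: queue=[H,A,D,E,F,G,C] q_used=2 → run H
t=9: queue=[A,D,E,F,G,C,H] q_used=0 → run A
t=10: queue=[A,D,E,F,G,C,H] q_used=1 → run A
t=11: queue=[A,D,E,F,G,C,H] q_used=2 → run A
t=12: queue=[D,E,F,G,C,H,A] q_used=0 → run D
t=13: queue=[D,E,F,G,C,H,A] q_used=1 → run D
t=14: queue=[D,E,F,G,C,H,A] q_used=2 → run D
t=15: queue=[E,F,G,C,H,A,D] q_used=0 → run E
t=16: queue=[E,F,G,C,H,A,D] q_used=1 → run E
t=17: queue=[E,F,G,C,H,A,D] q_used=2 → run E
t=18: queue=[F,G,C,H,A,D,E] q_used=0 → run F
t=19: queue=[F,G,C,H,A,D,E] q_used=1 → run F
t=20: queue=[F,G,C,H,A,D,E] q_used=2 → run F
t=21: queue=[G,C,H,A,D,E,F] q_used=0 → run G
t=22: queue=[G,C,H,A,D,E,F] q_used=1 → run G
t=23: queue=[G,C,H,A,D,E,F] q_used=2 → run G
t=24: queue=[C,H,A,D,E,F,G] q_used=0 → run C
t=25: queue=[C,H,A,D,E,F,G] q_used=1 → run C
t=26: queue=[H,A,D,E,F,G] q_used=0 → run H
t=27: queue=[H,A,D,E,F,G] q_used=1 → run H
t=28: queue=[H,A,D,E,F,G] q_used=2 → run H
t=29: queue=[A,D,E,F,G] q_used=0 → run A
t=30: queue=[A,D,E,F,G] q_used=1 → run A
t=31: queue=[D,E,F,G] q_used=0 → run D
t=32: queue=[E,F,G] q_used=0 → run E
t=33: queue=[F,G] q_used=0 → run F
t=34: queue=[F,G] q_used=1 → run F
t=35: queue=[F,G] q_used=2 → run F
t=36: queue=[G,F] q_used=0 → run G
t=37: queue=[G,F] q_used=1 → run G
t=38: queue=[F] q_used=0 → run F
t=39: queue=[F] q_used=1 → run F
t=40: (idle)
t=41: (idle)
t=42: (idle)
t=43: (idle)

context switches = 16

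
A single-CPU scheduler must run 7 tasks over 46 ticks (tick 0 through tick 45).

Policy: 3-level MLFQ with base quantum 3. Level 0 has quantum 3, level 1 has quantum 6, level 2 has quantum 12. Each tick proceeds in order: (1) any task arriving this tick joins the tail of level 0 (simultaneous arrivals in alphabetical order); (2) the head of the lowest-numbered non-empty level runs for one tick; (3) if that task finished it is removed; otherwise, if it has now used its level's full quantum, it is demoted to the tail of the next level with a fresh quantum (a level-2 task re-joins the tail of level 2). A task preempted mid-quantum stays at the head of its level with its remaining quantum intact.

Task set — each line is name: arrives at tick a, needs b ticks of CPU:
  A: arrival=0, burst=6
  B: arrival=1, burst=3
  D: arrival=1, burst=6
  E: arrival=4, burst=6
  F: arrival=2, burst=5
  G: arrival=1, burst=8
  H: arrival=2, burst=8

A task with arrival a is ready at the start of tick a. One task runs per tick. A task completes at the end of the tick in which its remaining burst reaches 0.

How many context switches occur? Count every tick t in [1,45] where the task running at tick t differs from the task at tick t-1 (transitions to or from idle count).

context switches = 13

t=0: L0/L1/L2 = A/-/- → run A
t=1: L0/L1/L2 = ABDG/-/- → run A
t=2: L0/L1/L2 = ABDGFH/-/- → run A
t=3: L0/L1/L2 = BDGFH/A/- → run B
t=4: L0/L1/L2 = BDGFHE/A/- → run B
t=5: L0/L1/L2 = BDGFHE/A/- → run B
t=6: L0/L1/L2 = DGFHE/A/- → run D
t=7: L0/L1/L2 = DGFHE/A/- → run D
t=8: L0/L1/L2 = DGFHE/A/- → run D
t=9: L0/L1/L2 = GFHE/AD/- → run G
t=10: L0/L1/L2 = GFHE/AD/- → run G
t=11: L0/L1/L2 = GFHE/AD/- → run G
t=12: L0/L1/L2 = FHE/ADG/- → run F
t=13: L0/L1/L2 = FHE/ADG/- → run F
t=14: L0/L1/L2 = FHE/ADG/- → run F
t=15: L0/L1/L2 = HE/ADGF/- → run H
t=16: L0/L1/L2 = HE/ADGF/- → run H
t=17: L0/L1/L2 = HE/ADGF/- → run H
t=18: L0/L1/L2 = E/ADGFH/- → run E
t=19: L0/L1/L2 = E/ADGFH/- → run E
t=20: L0/L1/L2 = E/ADGFH/- → run E
t=21: L0/L1/L2 = -/ADGFHE/- → run A
t=22: L0/L1/L2 = -/ADGFHE/- → run A
t=23: L0/L1/L2 = -/ADGFHE/- → run A
t=24: L0/L1/L2 = -/DGFHE/- → run D
t=25: L0/L1/L2 = -/DGFHE/- → run D
t=26: L0/L1/L2 = -/DGFHE/- → run D
t=27: L0/L1/L2 = -/GFHE/- → run G
t=28: L0/L1/L2 = -/GFHE/- → run G
t=29: L0/L1/L2 = -/GFHE/- → run G
t=30: L0/L1/L2 = -/GFHE/- → run G
t=31: L0/L1/L2 = -/GFHE/- → run G
t=32: L0/L1/L2 = -/FHE/- → run F
t=33: L0/L1/L2 = -/FHE/- → run F
t=34: L0/L1/L2 = -/HE/- → run H
t=35: L0/L1/L2 = -/HE/- → run H
t=36: L0/L1/L2 = -/HE/- → run H
t=37: L0/L1/L2 = -/HE/- → run H
t=38: L0/L1/L2 = -/HE/- → run H
t=39: L0/L1/L2 = -/E/- → run E
t=40: L0/L1/L2 = -/E/- → run E
t=41: L0/L1/L2 = -/E/- → run E
t=42: (idle)
t=43: (idle)
t=44: (idle)
t=45: (idle)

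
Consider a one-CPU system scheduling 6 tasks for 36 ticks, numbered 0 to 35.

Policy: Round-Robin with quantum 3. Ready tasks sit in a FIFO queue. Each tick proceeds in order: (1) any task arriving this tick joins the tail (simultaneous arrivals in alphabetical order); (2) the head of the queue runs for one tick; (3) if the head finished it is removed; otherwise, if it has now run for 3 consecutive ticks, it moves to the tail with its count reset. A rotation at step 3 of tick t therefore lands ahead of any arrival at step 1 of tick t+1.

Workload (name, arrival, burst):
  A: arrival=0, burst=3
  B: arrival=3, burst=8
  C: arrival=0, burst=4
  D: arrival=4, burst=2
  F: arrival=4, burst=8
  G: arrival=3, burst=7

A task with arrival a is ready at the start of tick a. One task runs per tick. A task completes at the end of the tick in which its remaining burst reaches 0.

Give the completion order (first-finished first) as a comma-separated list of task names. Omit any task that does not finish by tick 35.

t=0: queue=[A,C] q_used=0 → run A
t=1: queue=[A,C] q_used=1 → run A
t=2: queue=[A,C] q_used=2 → run A
t=3: queue=[C,B,G] q_used=0 → run C
t=4: queue=[C,B,G,D,F] q_used=1 → run C
t=5: queue=[C,B,G,D,F] q_used=2 → run C
t=6: queue=[B,G,D,F,C] q_used=0 → run B
t=7: queue=[B,G,D,F,C] q_used=1 → run B
t=8: queue=[B,G,D,F,C] q_used=2 → run B
t=9: queue=[G,D,F,C,B] q_used=0 → run G
t=10: queue=[G,D,F,C,B] q_used=1 → run G
t=11: queue=[G,D,F,C,B] q_used=2 → run G
t=12: queue=[D,F,C,B,G] q_used=0 → run D
t=13: queue=[D,F,C,B,G] q_used=1 → run D
t=14: queue=[F,C,B,G] q_used=0 → run F
t=15: queue=[F,C,B,G] q_used=1 → run F
t=16: queue=[F,C,B,G] q_used=2 → run F
t=17: queue=[C,B,G,F] q_used=0 → run C
t=18: queue=[B,G,F] q_used=0 → run B
t=19: queue=[B,G,F] q_used=1 → run B
t=20: queue=[B,G,F] q_used=2 → run B
t=21: queue=[G,F,B] q_used=0 → run G
t=22: queue=[G,F,B] q_used=1 → run G
t=23: queue=[G,F,B] q_used=2 → run G
t=24: queue=[F,B,G] q_used=0 → run F
t=25: queue=[F,B,G] q_used=1 → run F
t=26: queue=[F,B,G] q_used=2 → run F
t=27: queue=[B,G,F] q_used=0 → run B
t=28: queue=[B,G,F] q_used=1 → run B
t=29: queue=[G,F] q_used=0 → run G
t=30: queue=[F] q_used=0 → run F
t=31: queue=[F] q_used=1 → run F
t=32: (idle)
t=33: (idle)
t=34: (idle)
t=35: (idle)

completion order = A, D, C, B, G, F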